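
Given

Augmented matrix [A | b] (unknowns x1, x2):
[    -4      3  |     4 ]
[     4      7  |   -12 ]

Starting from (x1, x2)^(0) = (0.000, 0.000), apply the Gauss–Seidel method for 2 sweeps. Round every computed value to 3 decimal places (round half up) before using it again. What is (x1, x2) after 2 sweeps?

(-1.857, -0.653)

Iteration 1:
  x1 = (4 - (3)·0.000) / (-4) = -1.000
  x2 = (-12 - (4)·-1.000) / (7) = -1.143
Iteration 2:
  x1 = (4 - (3)·-1.143) / (-4) = -1.857
  x2 = (-12 - (4)·-1.857) / (7) = -0.653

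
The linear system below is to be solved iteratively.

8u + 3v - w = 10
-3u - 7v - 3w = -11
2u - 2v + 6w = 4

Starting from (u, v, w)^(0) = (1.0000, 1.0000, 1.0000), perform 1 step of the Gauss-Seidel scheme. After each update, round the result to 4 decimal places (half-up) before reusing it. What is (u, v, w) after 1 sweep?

(1.0000, 0.7143, 0.5714)

Iteration 1:
  u = (10 - (3)·1.0000 - (-1)·1.0000) / (8) = 1.0000
  v = (-11 - (-3)·1.0000 - (-3)·1.0000) / (-7) = 0.7143
  w = (4 - (2)·1.0000 - (-2)·0.7143) / (6) = 0.5714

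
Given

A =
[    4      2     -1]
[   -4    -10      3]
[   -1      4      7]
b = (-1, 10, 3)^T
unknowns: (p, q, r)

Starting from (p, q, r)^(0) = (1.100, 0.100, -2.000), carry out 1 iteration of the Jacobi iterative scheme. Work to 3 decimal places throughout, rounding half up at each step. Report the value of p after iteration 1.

-0.800

Iteration 1:
  p = (-1 - (2)·0.100 - (-1)·-2.000) / (4) = -0.800
  q = (10 - (-4)·1.100 - (3)·-2.000) / (-10) = -2.040
  r = (3 - (-1)·1.100 - (4)·0.100) / (7) = 0.529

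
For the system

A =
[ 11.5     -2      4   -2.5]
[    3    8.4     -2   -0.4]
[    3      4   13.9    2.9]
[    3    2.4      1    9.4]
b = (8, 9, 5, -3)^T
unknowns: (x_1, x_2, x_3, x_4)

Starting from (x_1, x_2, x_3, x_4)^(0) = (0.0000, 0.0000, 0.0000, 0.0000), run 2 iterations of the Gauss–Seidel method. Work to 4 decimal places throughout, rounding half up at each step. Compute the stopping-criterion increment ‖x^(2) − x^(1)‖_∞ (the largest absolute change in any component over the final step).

Iteration 1:
  x_1 = (8 - (-2)·0.0000 - (4)·0.0000 - (-2.5)·0.0000) / (11.5) = 0.6957
  x_2 = (9 - (3)·0.6957 - (-2)·0.0000 - (-0.4)·0.0000) / (8.4) = 0.8230
  x_3 = (5 - (3)·0.6957 - (4)·0.8230 - (2.9)·0.0000) / (13.9) = -0.0273
  x_4 = (-3 - (3)·0.6957 - (2.4)·0.8230 - (1)·-0.0273) / (9.4) = -0.7484
Iteration 2:
  x_1 = (8 - (-2)·0.8230 - (4)·-0.0273 - (-2.5)·-0.7484) / (11.5) = 0.6856
  x_2 = (9 - (3)·0.6856 - (-2)·-0.0273 - (-0.4)·-0.7484) / (8.4) = 0.7844
  x_3 = (5 - (3)·0.6856 - (4)·0.7844 - (2.9)·-0.7484) / (13.9) = 0.1422
  x_4 = (-3 - (3)·0.6856 - (2.4)·0.7844 - (1)·0.1422) / (9.4) = -0.7534
Change: (-0.0101, -0.0386, 0.1695, -0.0050) → max |·| = 0.1695

0.1695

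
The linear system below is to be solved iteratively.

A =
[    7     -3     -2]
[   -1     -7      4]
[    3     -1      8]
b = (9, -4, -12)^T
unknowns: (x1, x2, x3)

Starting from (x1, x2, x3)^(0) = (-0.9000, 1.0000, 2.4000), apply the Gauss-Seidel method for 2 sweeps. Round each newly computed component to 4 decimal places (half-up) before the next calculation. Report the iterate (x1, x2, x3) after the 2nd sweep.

Iteration 1:
  x1 = (9 - (-3)·1.0000 - (-2)·2.4000) / (7) = 2.4000
  x2 = (-4 - (-1)·2.4000 - (4)·2.4000) / (-7) = 1.6000
  x3 = (-12 - (3)·2.4000 - (-1)·1.6000) / (8) = -2.2000
Iteration 2:
  x1 = (9 - (-3)·1.6000 - (-2)·-2.2000) / (7) = 1.3429
  x2 = (-4 - (-1)·1.3429 - (4)·-2.2000) / (-7) = -0.8776
  x3 = (-12 - (3)·1.3429 - (-1)·-0.8776) / (8) = -2.1133

(1.3429, -0.8776, -2.1133)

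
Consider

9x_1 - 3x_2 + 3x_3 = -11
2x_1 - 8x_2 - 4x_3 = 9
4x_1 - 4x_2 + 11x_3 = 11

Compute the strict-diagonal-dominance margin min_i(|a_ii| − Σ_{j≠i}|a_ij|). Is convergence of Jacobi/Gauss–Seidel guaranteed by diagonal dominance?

2

row 1: |9| − (3+3) = 3
row 2: |-8| − (2+4) = 2
row 3: |11| − (4+4) = 3
minimum over rows = 2 → strictly diagonally dominant (convergence guaranteed)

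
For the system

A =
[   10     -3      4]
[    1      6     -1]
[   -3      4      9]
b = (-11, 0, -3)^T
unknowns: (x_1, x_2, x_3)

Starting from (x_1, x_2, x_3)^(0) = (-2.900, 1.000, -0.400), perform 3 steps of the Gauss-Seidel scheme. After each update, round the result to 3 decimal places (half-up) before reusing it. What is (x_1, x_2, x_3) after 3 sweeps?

Iteration 1:
  x_1 = (-11 - (-3)·1.000 - (4)·-0.400) / (10) = -0.640
  x_2 = (0 - (1)·-0.640 - (-1)·-0.400) / (6) = 0.040
  x_3 = (-3 - (-3)·-0.640 - (4)·0.040) / (9) = -0.564
Iteration 2:
  x_1 = (-11 - (-3)·0.040 - (4)·-0.564) / (10) = -0.862
  x_2 = (0 - (1)·-0.862 - (-1)·-0.564) / (6) = 0.050
  x_3 = (-3 - (-3)·-0.862 - (4)·0.050) / (9) = -0.643
Iteration 3:
  x_1 = (-11 - (-3)·0.050 - (4)·-0.643) / (10) = -0.828
  x_2 = (0 - (1)·-0.828 - (-1)·-0.643) / (6) = 0.031
  x_3 = (-3 - (-3)·-0.828 - (4)·0.031) / (9) = -0.623

(-0.828, 0.031, -0.623)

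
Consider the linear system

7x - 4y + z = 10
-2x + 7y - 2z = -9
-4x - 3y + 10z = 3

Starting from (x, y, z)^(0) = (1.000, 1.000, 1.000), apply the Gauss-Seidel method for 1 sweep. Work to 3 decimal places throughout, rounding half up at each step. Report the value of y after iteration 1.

-0.469

Iteration 1:
  x = (10 - (-4)·1.000 - (1)·1.000) / (7) = 1.857
  y = (-9 - (-2)·1.857 - (-2)·1.000) / (7) = -0.469
  z = (3 - (-4)·1.857 - (-3)·-0.469) / (10) = 0.902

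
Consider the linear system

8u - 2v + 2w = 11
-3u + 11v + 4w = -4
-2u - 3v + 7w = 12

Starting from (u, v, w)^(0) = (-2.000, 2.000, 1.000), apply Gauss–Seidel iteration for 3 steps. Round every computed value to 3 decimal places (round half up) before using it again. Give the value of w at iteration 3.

Iteration 1:
  u = (11 - (-2)·2.000 - (2)·1.000) / (8) = 1.625
  v = (-4 - (-3)·1.625 - (4)·1.000) / (11) = -0.284
  w = (12 - (-2)·1.625 - (-3)·-0.284) / (7) = 2.057
Iteration 2:
  u = (11 - (-2)·-0.284 - (2)·2.057) / (8) = 0.790
  v = (-4 - (-3)·0.790 - (4)·2.057) / (11) = -0.896
  w = (12 - (-2)·0.790 - (-3)·-0.896) / (7) = 1.556
Iteration 3:
  u = (11 - (-2)·-0.896 - (2)·1.556) / (8) = 0.762
  v = (-4 - (-3)·0.762 - (4)·1.556) / (11) = -0.722
  w = (12 - (-2)·0.762 - (-3)·-0.722) / (7) = 1.623

1.623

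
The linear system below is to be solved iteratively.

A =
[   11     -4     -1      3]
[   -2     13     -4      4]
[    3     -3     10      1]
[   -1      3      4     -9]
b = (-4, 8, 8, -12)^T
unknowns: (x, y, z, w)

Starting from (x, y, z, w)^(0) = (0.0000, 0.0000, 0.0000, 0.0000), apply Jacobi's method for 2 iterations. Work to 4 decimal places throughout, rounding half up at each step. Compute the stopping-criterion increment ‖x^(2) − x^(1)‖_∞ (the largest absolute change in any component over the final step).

Iteration 1:
  x = (-4 - (-4)·0.0000 - (-1)·0.0000 - (3)·0.0000) / (11) = -0.3636
  y = (8 - (-2)·0.0000 - (-4)·0.0000 - (4)·0.0000) / (13) = 0.6154
  z = (8 - (3)·0.0000 - (-3)·0.0000 - (1)·0.0000) / (10) = 0.8000
  w = (-12 - (-1)·0.0000 - (3)·0.0000 - (4)·0.0000) / (-9) = 1.3333
Iteration 2:
  x = (-4 - (-4)·0.6154 - (-1)·0.8000 - (3)·1.3333) / (11) = -0.4308
  y = (8 - (-2)·-0.3636 - (-4)·0.8000 - (4)·1.3333) / (13) = 0.3954
  z = (8 - (3)·-0.3636 - (-3)·0.6154 - (1)·1.3333) / (10) = 0.9604
  w = (-12 - (-1)·-0.3636 - (3)·0.6154 - (4)·0.8000) / (-9) = 1.9344
Change: (-0.0672, -0.2200, 0.1604, 0.6011) → max |·| = 0.6011

0.6011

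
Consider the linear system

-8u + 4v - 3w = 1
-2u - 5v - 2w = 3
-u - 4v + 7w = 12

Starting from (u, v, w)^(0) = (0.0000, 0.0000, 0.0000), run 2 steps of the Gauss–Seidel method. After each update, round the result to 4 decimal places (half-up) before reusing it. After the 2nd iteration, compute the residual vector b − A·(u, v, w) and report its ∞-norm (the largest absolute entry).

0.4957

Iteration 1:
  u = (1 - (4)·0.0000 - (-3)·0.0000) / (-8) = -0.1250
  v = (3 - (-2)·-0.1250 - (-2)·0.0000) / (-5) = -0.5500
  w = (12 - (-1)·-0.1250 - (-4)·-0.5500) / (7) = 1.3821
Iteration 2:
  u = (1 - (4)·-0.5500 - (-3)·1.3821) / (-8) = -0.9183
  v = (3 - (-2)·-0.9183 - (-2)·1.3821) / (-5) = -0.7855
  w = (12 - (-1)·-0.9183 - (-4)·-0.7855) / (7) = 1.1342
Residual b − A·x = (0.1982, -0.4957, 0.0003); ∞-norm = 0.4957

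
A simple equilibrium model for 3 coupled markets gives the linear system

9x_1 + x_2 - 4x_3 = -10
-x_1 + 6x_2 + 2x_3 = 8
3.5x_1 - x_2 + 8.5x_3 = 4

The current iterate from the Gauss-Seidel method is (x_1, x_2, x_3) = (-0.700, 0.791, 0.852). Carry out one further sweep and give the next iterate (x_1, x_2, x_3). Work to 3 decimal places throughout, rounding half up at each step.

One sweep:
  x_1 = (-10 - (1)·0.791 - (-4)·0.852) / (9) = -0.820
  x_2 = (8 - (-1)·-0.820 - (2)·0.852) / (6) = 0.913
  x_3 = (4 - (3.5)·-0.820 - (-1)·0.913) / (8.5) = 0.916

(-0.820, 0.913, 0.916)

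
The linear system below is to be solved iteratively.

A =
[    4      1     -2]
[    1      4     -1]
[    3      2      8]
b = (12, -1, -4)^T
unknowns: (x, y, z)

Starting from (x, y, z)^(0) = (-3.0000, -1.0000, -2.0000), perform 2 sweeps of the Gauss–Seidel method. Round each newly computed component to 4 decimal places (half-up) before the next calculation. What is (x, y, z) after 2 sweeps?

(2.8203, -1.2090, -1.2554)

Iteration 1:
  x = (12 - (1)·-1.0000 - (-2)·-2.0000) / (4) = 2.2500
  y = (-1 - (1)·2.2500 - (-1)·-2.0000) / (4) = -1.3125
  z = (-4 - (3)·2.2500 - (2)·-1.3125) / (8) = -1.0156
Iteration 2:
  x = (12 - (1)·-1.3125 - (-2)·-1.0156) / (4) = 2.8203
  y = (-1 - (1)·2.8203 - (-1)·-1.0156) / (4) = -1.2090
  z = (-4 - (3)·2.8203 - (2)·-1.2090) / (8) = -1.2554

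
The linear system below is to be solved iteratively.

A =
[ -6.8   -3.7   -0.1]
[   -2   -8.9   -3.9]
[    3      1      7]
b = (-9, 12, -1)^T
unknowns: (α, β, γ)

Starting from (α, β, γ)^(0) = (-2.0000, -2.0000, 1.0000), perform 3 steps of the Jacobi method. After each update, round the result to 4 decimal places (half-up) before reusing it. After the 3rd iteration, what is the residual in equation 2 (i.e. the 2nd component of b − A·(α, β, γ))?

Iteration 1:
  α = (-9 - (-3.7)·-2.0000 - (-0.1)·1.0000) / (-6.8) = 2.3971
  β = (12 - (-2)·-2.0000 - (-3.9)·1.0000) / (-8.9) = -1.3371
  γ = (-1 - (3)·-2.0000 - (1)·-2.0000) / (7) = 1.0000
Iteration 2:
  α = (-9 - (-3.7)·-1.3371 - (-0.1)·1.0000) / (-6.8) = 2.0364
  β = (12 - (-2)·2.3971 - (-3.9)·1.0000) / (-8.9) = -2.3252
  γ = (-1 - (3)·2.3971 - (1)·-1.3371) / (7) = -0.9792
Iteration 3:
  α = (-9 - (-3.7)·-2.3252 - (-0.1)·-0.9792) / (-6.8) = 2.6031
  β = (12 - (-2)·2.0364 - (-3.9)·-0.9792) / (-8.9) = -1.3768
  γ = (-1 - (3)·2.0364 - (1)·-2.3252) / (7) = -0.6834
Residual b − A·x = (3.5386, 2.2874, -2.6487)

2.2874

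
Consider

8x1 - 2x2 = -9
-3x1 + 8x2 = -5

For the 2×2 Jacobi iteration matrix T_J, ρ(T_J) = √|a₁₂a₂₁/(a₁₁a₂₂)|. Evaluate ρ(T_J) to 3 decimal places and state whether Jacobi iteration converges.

a₁₂a₂₁/(a₁₁a₂₂) = (-2)·(-3) / ((8)·(8)) = 0.093750
ρ = √|0.093750| = √0.093750 = 0.306
ρ < 1, so Jacobi converges

0.306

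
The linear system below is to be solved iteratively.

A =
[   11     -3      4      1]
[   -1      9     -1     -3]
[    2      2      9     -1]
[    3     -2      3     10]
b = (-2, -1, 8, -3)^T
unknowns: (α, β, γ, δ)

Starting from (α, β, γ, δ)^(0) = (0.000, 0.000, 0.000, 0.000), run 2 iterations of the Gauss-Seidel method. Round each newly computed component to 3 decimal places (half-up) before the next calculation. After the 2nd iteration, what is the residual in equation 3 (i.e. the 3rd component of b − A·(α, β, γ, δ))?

Iteration 1:
  α = (-2 - (-3)·0.000 - (4)·0.000 - (1)·0.000) / (11) = -0.182
  β = (-1 - (-1)·-0.182 - (-1)·0.000 - (-3)·0.000) / (9) = -0.131
  γ = (8 - (2)·-0.182 - (2)·-0.131 - (-1)·0.000) / (9) = 0.958
  δ = (-3 - (3)·-0.182 - (-2)·-0.131 - (3)·0.958) / (10) = -0.559
Iteration 2:
  α = (-2 - (-3)·-0.131 - (4)·0.958 - (1)·-0.559) / (11) = -0.515
  β = (-1 - (-1)·-0.515 - (-1)·0.958 - (-3)·-0.559) / (9) = -0.248
  γ = (8 - (2)·-0.515 - (2)·-0.248 - (-1)·-0.559) / (9) = 0.996
  δ = (-3 - (3)·-0.515 - (-2)·-0.248 - (3)·0.996) / (10) = -0.494
Residual b − A·x = (-0.569, 0.231, 0.068, 0.001)

0.068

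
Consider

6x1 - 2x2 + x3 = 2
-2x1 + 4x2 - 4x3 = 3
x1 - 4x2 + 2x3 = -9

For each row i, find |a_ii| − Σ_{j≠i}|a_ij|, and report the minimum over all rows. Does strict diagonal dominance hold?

row 1: |6| − (2+1) = 3
row 2: |4| − (2+4) = -2
row 3: |2| − (1+4) = -3
minimum over rows = -3 → not strictly diagonally dominant

-3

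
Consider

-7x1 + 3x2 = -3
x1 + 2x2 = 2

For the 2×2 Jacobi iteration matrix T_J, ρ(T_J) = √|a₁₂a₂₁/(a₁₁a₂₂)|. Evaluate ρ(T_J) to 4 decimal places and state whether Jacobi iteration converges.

a₁₂a₂₁/(a₁₁a₂₂) = (3)·(1) / ((-7)·(2)) = -0.214286
ρ = √|-0.214286| = √0.214286 = 0.4629
ρ < 1, so Jacobi converges

0.4629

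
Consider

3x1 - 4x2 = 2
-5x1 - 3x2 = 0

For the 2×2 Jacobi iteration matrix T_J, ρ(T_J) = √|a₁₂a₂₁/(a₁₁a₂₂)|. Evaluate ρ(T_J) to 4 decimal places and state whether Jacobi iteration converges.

a₁₂a₂₁/(a₁₁a₂₂) = (-4)·(-5) / ((3)·(-3)) = -2.222222
ρ = √|-2.222222| = √2.222222 = 1.4907
ρ > 1, so Jacobi diverges

1.4907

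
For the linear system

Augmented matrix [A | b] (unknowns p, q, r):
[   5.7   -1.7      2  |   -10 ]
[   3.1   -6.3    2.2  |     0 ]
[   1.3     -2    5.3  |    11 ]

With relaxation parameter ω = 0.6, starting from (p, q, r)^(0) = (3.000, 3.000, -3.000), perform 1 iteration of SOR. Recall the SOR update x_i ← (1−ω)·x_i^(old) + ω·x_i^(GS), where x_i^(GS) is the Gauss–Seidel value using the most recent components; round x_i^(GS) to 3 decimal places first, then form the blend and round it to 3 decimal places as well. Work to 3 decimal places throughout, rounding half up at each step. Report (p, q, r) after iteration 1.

Iteration 1:
  p: GS value = (-10 - (-1.7)·3.000 - (2)·-3.000) / (5.7) = 0.193;  p ← (1−ω)·3.000 + ω·0.193 = 1.316
  q: GS value = (0 - (3.1)·1.316 - (2.2)·-3.000) / (-6.3) = -0.400;  q ← (1−ω)·3.000 + ω·-0.400 = 0.960
  r: GS value = (11 - (1.3)·1.316 - (-2)·0.960) / (5.3) = 2.115;  r ← (1−ω)·-3.000 + ω·2.115 = 0.069

(1.316, 0.960, 0.069)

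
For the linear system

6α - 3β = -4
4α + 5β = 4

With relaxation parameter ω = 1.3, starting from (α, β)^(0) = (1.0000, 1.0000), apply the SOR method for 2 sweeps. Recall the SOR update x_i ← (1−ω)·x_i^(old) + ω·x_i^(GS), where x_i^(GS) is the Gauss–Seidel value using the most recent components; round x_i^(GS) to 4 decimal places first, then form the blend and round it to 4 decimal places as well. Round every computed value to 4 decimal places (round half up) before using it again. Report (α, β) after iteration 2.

(0.1186, 0.5334)

Iteration 1:
  α: GS value = (-4 - (-3)·1.0000) / (6) = -0.1667;  α ← (1−ω)·1.0000 + ω·-0.1667 = -0.5167
  β: GS value = (4 - (4)·-0.5167) / (5) = 1.2134;  β ← (1−ω)·1.0000 + ω·1.2134 = 1.2774
Iteration 2:
  α: GS value = (-4 - (-3)·1.2774) / (6) = -0.0280;  α ← (1−ω)·-0.5167 + ω·-0.0280 = 0.1186
  β: GS value = (4 - (4)·0.1186) / (5) = 0.7051;  β ← (1−ω)·1.2774 + ω·0.7051 = 0.5334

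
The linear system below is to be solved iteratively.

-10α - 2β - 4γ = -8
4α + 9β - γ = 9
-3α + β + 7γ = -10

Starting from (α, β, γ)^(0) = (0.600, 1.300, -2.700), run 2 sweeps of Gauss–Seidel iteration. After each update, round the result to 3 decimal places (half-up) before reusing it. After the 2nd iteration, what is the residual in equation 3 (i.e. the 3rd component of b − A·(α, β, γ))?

0.003

Iteration 1:
  α = (-8 - (-2)·1.300 - (-4)·-2.700) / (-10) = 1.620
  β = (9 - (4)·1.620 - (-1)·-2.700) / (9) = -0.020
  γ = (-10 - (-3)·1.620 - (1)·-0.020) / (7) = -0.731
Iteration 2:
  α = (-8 - (-2)·-0.020 - (-4)·-0.731) / (-10) = 1.096
  β = (9 - (4)·1.096 - (-1)·-0.731) / (9) = 0.432
  γ = (-10 - (-3)·1.096 - (1)·0.432) / (7) = -1.021
Residual b − A·x = (-0.260, -0.293, 0.003)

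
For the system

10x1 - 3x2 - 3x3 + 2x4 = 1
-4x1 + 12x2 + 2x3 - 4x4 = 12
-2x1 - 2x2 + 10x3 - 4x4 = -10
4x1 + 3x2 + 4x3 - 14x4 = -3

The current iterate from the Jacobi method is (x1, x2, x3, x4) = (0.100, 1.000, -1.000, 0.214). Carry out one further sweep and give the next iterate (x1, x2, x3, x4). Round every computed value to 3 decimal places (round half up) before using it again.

(0.057, 1.271, -0.694, 0.171)

One sweep:
  x1 = (1 - (-3)·1.000 - (-3)·-1.000 - (2)·0.214) / (10) = 0.057
  x2 = (12 - (-4)·0.100 - (2)·-1.000 - (-4)·0.214) / (12) = 1.271
  x3 = (-10 - (-2)·0.100 - (-2)·1.000 - (-4)·0.214) / (10) = -0.694
  x4 = (-3 - (4)·0.100 - (3)·1.000 - (4)·-1.000) / (-14) = 0.171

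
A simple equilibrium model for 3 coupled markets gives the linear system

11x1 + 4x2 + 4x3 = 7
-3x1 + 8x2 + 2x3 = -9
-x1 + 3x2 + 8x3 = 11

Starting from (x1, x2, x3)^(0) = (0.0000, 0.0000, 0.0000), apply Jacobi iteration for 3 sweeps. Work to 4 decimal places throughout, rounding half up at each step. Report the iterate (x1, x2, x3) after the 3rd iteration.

Iteration 1:
  x1 = (7 - (4)·0.0000 - (4)·0.0000) / (11) = 0.6364
  x2 = (-9 - (-3)·0.0000 - (2)·0.0000) / (8) = -1.1250
  x3 = (11 - (-1)·0.0000 - (3)·0.0000) / (8) = 1.3750
Iteration 2:
  x1 = (7 - (4)·-1.1250 - (4)·1.3750) / (11) = 0.5455
  x2 = (-9 - (-3)·0.6364 - (2)·1.3750) / (8) = -1.2301
  x3 = (11 - (-1)·0.6364 - (3)·-1.1250) / (8) = 1.8764
Iteration 3:
  x1 = (7 - (4)·-1.2301 - (4)·1.8764) / (11) = 0.4013
  x2 = (-9 - (-3)·0.5455 - (2)·1.8764) / (8) = -1.3895
  x3 = (11 - (-1)·0.5455 - (3)·-1.2301) / (8) = 1.9045

(0.4013, -1.3895, 1.9045)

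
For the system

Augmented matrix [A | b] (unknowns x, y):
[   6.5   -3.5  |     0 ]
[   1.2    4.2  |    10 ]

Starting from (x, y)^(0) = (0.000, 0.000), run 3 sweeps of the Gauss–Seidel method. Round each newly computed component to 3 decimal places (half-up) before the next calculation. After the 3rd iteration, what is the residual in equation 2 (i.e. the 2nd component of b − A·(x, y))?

Iteration 1:
  x = (0 - (-3.5)·0.000) / (6.5) = 0.000
  y = (10 - (1.2)·0.000) / (4.2) = 2.381
Iteration 2:
  x = (0 - (-3.5)·2.381) / (6.5) = 1.282
  y = (10 - (1.2)·1.282) / (4.2) = 2.015
Iteration 3:
  x = (0 - (-3.5)·2.015) / (6.5) = 1.085
  y = (10 - (1.2)·1.085) / (4.2) = 2.071
Residual b − A·x = (0.196, 0.000)

0.000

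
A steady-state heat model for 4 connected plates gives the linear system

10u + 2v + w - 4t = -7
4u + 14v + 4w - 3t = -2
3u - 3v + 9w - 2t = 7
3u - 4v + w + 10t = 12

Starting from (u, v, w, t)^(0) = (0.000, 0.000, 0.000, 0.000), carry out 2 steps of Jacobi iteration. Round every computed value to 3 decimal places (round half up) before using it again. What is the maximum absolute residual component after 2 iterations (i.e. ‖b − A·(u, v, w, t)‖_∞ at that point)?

3.307

Iteration 1:
  u = (-7 - (2)·0.000 - (1)·0.000 - (-4)·0.000) / (10) = -0.700
  v = (-2 - (4)·0.000 - (4)·0.000 - (-3)·0.000) / (14) = -0.143
  w = (7 - (3)·0.000 - (-3)·0.000 - (-2)·0.000) / (9) = 0.778
  t = (12 - (3)·0.000 - (-4)·0.000 - (1)·0.000) / (10) = 1.200
Iteration 2:
  u = (-7 - (2)·-0.143 - (1)·0.778 - (-4)·1.200) / (10) = -0.269
  v = (-2 - (4)·-0.700 - (4)·0.778 - (-3)·1.200) / (14) = 0.092
  w = (7 - (3)·-0.700 - (-3)·-0.143 - (-2)·1.200) / (9) = 1.230
  t = (12 - (3)·-0.700 - (-4)·-0.143 - (1)·0.778) / (10) = 1.275
Residual b − A·x = (-0.624, -3.307, -0.437, -0.805); ∞-norm = 3.307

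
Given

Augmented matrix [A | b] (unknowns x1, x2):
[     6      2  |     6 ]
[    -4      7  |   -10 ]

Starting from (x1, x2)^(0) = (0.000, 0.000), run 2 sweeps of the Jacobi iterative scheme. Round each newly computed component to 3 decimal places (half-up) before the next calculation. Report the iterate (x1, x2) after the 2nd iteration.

(1.476, -0.857)

Iteration 1:
  x1 = (6 - (2)·0.000) / (6) = 1.000
  x2 = (-10 - (-4)·0.000) / (7) = -1.429
Iteration 2:
  x1 = (6 - (2)·-1.429) / (6) = 1.476
  x2 = (-10 - (-4)·1.000) / (7) = -0.857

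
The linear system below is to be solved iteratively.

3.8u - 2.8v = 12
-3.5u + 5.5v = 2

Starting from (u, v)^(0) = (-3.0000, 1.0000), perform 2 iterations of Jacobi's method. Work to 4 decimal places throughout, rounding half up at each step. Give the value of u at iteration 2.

Iteration 1:
  u = (12 - (-2.8)·1.0000) / (3.8) = 3.8947
  v = (2 - (-3.5)·-3.0000) / (5.5) = -1.5455
Iteration 2:
  u = (12 - (-2.8)·-1.5455) / (3.8) = 2.0191
  v = (2 - (-3.5)·3.8947) / (5.5) = 2.8421

2.0191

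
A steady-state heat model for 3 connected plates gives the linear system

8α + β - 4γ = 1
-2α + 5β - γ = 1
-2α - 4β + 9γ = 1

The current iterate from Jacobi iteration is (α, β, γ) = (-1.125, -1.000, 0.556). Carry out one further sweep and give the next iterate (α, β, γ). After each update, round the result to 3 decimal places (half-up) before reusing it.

(0.528, -0.139, -0.583)

One sweep:
  α = (1 - (1)·-1.000 - (-4)·0.556) / (8) = 0.528
  β = (1 - (-2)·-1.125 - (-1)·0.556) / (5) = -0.139
  γ = (1 - (-2)·-1.125 - (-4)·-1.000) / (9) = -0.583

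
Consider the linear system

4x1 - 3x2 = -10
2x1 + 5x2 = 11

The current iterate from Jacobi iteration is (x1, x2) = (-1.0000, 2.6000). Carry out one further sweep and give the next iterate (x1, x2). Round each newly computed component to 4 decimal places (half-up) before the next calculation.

(-0.5500, 2.6000)

One sweep:
  x1 = (-10 - (-3)·2.6000) / (4) = -0.5500
  x2 = (11 - (2)·-1.0000) / (5) = 2.6000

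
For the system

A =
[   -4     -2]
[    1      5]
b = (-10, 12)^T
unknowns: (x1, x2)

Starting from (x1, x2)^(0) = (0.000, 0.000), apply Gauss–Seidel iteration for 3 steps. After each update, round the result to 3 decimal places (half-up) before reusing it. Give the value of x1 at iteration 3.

Iteration 1:
  x1 = (-10 - (-2)·0.000) / (-4) = 2.500
  x2 = (12 - (1)·2.500) / (5) = 1.900
Iteration 2:
  x1 = (-10 - (-2)·1.900) / (-4) = 1.550
  x2 = (12 - (1)·1.550) / (5) = 2.090
Iteration 3:
  x1 = (-10 - (-2)·2.090) / (-4) = 1.455
  x2 = (12 - (1)·1.455) / (5) = 2.109

1.455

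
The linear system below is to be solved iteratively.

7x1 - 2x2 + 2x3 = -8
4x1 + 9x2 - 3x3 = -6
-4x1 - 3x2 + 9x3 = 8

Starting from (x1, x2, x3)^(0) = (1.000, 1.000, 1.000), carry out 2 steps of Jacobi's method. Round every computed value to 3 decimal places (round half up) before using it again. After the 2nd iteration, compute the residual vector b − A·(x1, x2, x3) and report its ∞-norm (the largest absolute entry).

Iteration 1:
  x1 = (-8 - (-2)·1.000 - (2)·1.000) / (7) = -1.143
  x2 = (-6 - (4)·1.000 - (-3)·1.000) / (9) = -0.778
  x3 = (8 - (-4)·1.000 - (-3)·1.000) / (9) = 1.667
Iteration 2:
  x1 = (-8 - (-2)·-0.778 - (2)·1.667) / (7) = -1.841
  x2 = (-6 - (4)·-1.143 - (-3)·1.667) / (9) = 0.397
  x3 = (8 - (-4)·-1.143 - (-3)·-0.778) / (9) = 0.122
Residual b − A·x = (5.437, -1.843, 0.729); ∞-norm = 5.437

5.437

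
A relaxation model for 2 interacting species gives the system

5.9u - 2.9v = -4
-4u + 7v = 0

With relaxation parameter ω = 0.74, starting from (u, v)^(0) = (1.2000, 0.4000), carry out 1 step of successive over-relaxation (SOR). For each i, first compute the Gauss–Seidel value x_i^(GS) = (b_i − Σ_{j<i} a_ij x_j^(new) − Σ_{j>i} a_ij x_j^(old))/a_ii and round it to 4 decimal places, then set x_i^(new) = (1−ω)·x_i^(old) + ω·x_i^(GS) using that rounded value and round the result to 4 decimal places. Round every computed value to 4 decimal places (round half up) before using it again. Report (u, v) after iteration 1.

Iteration 1:
  u: GS value = (-4 - (-2.9)·0.4000) / (5.9) = -0.4814;  u ← (1−ω)·1.2000 + ω·-0.4814 = -0.0442
  v: GS value = (0 - (-4)·-0.0442) / (7) = -0.0253;  v ← (1−ω)·0.4000 + ω·-0.0253 = 0.0853

(-0.0442, 0.0853)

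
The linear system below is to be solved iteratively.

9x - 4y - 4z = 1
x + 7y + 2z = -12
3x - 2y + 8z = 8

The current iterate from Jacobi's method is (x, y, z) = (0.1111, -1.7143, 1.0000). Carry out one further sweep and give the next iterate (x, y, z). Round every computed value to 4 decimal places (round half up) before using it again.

One sweep:
  x = (1 - (-4)·-1.7143 - (-4)·1.0000) / (9) = -0.2064
  y = (-12 - (1)·0.1111 - (2)·1.0000) / (7) = -2.0159
  z = (8 - (3)·0.1111 - (-2)·-1.7143) / (8) = 0.5298

(-0.2064, -2.0159, 0.5298)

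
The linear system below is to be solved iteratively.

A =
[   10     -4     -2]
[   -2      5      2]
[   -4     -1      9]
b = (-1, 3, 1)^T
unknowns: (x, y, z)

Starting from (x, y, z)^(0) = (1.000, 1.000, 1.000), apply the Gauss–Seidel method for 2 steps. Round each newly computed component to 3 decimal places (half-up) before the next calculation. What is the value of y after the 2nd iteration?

Iteration 1:
  x = (-1 - (-4)·1.000 - (-2)·1.000) / (10) = 0.500
  y = (3 - (-2)·0.500 - (2)·1.000) / (5) = 0.400
  z = (1 - (-4)·0.500 - (-1)·0.400) / (9) = 0.378
Iteration 2:
  x = (-1 - (-4)·0.400 - (-2)·0.378) / (10) = 0.136
  y = (3 - (-2)·0.136 - (2)·0.378) / (5) = 0.503
  z = (1 - (-4)·0.136 - (-1)·0.503) / (9) = 0.227

0.503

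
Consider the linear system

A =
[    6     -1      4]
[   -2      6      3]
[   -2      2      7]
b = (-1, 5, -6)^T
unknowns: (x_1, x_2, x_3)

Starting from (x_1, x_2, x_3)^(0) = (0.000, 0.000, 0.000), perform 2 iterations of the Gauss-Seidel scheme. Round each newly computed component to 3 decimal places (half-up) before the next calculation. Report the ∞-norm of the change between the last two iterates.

0.881

Iteration 1:
  x_1 = (-1 - (-1)·0.000 - (4)·0.000) / (6) = -0.167
  x_2 = (5 - (-2)·-0.167 - (3)·0.000) / (6) = 0.778
  x_3 = (-6 - (-2)·-0.167 - (2)·0.778) / (7) = -1.127
Iteration 2:
  x_1 = (-1 - (-1)·0.778 - (4)·-1.127) / (6) = 0.714
  x_2 = (5 - (-2)·0.714 - (3)·-1.127) / (6) = 1.635
  x_3 = (-6 - (-2)·0.714 - (2)·1.635) / (7) = -1.120
Change: (0.881, 0.857, 0.007) → max |·| = 0.881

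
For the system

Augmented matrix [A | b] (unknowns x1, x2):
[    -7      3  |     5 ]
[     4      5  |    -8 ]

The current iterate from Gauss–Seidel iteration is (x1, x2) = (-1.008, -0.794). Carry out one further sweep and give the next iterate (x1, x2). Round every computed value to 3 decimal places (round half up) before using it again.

(-1.055, -0.756)

One sweep:
  x1 = (5 - (3)·-0.794) / (-7) = -1.055
  x2 = (-8 - (4)·-1.055) / (5) = -0.756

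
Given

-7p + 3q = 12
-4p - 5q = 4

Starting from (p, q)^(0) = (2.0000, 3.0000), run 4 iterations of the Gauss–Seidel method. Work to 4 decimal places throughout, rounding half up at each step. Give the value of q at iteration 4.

Iteration 1:
  p = (12 - (3)·3.0000) / (-7) = -0.4286
  q = (4 - (-4)·-0.4286) / (-5) = -0.4571
Iteration 2:
  p = (12 - (3)·-0.4571) / (-7) = -1.9102
  q = (4 - (-4)·-1.9102) / (-5) = 0.7282
Iteration 3:
  p = (12 - (3)·0.7282) / (-7) = -1.4022
  q = (4 - (-4)·-1.4022) / (-5) = 0.3218
Iteration 4:
  p = (12 - (3)·0.3218) / (-7) = -1.5764
  q = (4 - (-4)·-1.5764) / (-5) = 0.4611

0.4611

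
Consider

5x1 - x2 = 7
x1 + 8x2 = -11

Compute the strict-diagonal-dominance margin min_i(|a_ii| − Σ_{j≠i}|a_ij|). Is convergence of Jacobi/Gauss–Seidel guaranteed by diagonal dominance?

4

row 1: |5| − (1) = 4
row 2: |8| − (1) = 7
minimum over rows = 4 → strictly diagonally dominant (convergence guaranteed)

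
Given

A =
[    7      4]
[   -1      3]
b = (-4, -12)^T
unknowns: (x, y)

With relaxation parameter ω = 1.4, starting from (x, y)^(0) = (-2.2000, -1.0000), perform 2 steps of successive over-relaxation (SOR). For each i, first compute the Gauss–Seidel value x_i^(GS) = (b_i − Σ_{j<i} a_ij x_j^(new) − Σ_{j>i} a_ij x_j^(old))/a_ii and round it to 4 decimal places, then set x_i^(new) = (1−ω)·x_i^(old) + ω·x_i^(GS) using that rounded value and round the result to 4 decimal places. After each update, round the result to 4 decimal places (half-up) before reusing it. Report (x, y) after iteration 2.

(2.6796, -2.4338)

Iteration 1:
  x: GS value = (-4 - (4)·-1.0000) / (7) = 0.0000;  x ← (1−ω)·-2.2000 + ω·0.0000 = 0.8800
  y: GS value = (-12 - (-1)·0.8800) / (3) = -3.7067;  y ← (1−ω)·-1.0000 + ω·-3.7067 = -4.7894
Iteration 2:
  x: GS value = (-4 - (4)·-4.7894) / (7) = 2.1654;  x ← (1−ω)·0.8800 + ω·2.1654 = 2.6796
  y: GS value = (-12 - (-1)·2.6796) / (3) = -3.1068;  y ← (1−ω)·-4.7894 + ω·-3.1068 = -2.4338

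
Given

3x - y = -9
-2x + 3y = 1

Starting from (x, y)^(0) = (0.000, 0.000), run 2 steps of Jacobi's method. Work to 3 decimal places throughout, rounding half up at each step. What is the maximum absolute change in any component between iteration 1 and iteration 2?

2.000

Iteration 1:
  x = (-9 - (-1)·0.000) / (3) = -3.000
  y = (1 - (-2)·0.000) / (3) = 0.333
Iteration 2:
  x = (-9 - (-1)·0.333) / (3) = -2.889
  y = (1 - (-2)·-3.000) / (3) = -1.667
Change: (0.111, -2.000) → max |·| = 2.000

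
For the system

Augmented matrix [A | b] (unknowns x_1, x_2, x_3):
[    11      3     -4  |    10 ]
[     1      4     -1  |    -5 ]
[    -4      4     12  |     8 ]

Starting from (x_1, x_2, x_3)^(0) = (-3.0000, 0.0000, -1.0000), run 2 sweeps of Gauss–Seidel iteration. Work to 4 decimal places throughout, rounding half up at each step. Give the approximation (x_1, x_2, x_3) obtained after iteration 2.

Iteration 1:
  x_1 = (10 - (3)·0.0000 - (-4)·-1.0000) / (11) = 0.5455
  x_2 = (-5 - (1)·0.5455 - (-1)·-1.0000) / (4) = -1.6364
  x_3 = (8 - (-4)·0.5455 - (4)·-1.6364) / (12) = 1.3940
Iteration 2:
  x_1 = (10 - (3)·-1.6364 - (-4)·1.3940) / (11) = 1.8623
  x_2 = (-5 - (1)·1.8623 - (-1)·1.3940) / (4) = -1.3671
  x_3 = (8 - (-4)·1.8623 - (4)·-1.3671) / (12) = 1.7431

(1.8623, -1.3671, 1.7431)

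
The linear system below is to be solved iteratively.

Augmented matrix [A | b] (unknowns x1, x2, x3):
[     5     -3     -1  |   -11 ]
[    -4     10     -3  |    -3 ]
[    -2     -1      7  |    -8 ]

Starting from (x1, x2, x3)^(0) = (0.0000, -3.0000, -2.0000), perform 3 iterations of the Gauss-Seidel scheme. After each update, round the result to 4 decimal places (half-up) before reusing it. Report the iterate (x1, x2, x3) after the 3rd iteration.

Iteration 1:
  x1 = (-11 - (-3)·-3.0000 - (-1)·-2.0000) / (5) = -4.4000
  x2 = (-3 - (-4)·-4.4000 - (-3)·-2.0000) / (10) = -2.6600
  x3 = (-8 - (-2)·-4.4000 - (-1)·-2.6600) / (7) = -2.7800
Iteration 2:
  x1 = (-11 - (-3)·-2.6600 - (-1)·-2.7800) / (5) = -4.3520
  x2 = (-3 - (-4)·-4.3520 - (-3)·-2.7800) / (10) = -2.8748
  x3 = (-8 - (-2)·-4.3520 - (-1)·-2.8748) / (7) = -2.7970
Iteration 3:
  x1 = (-11 - (-3)·-2.8748 - (-1)·-2.7970) / (5) = -4.4843
  x2 = (-3 - (-4)·-4.4843 - (-3)·-2.7970) / (10) = -2.9328
  x3 = (-8 - (-2)·-4.4843 - (-1)·-2.9328) / (7) = -2.8431

(-4.4843, -2.9328, -2.8431)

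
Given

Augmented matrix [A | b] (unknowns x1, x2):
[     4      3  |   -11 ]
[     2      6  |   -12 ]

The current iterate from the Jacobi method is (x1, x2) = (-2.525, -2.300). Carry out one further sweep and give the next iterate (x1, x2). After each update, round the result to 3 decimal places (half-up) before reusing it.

(-1.025, -1.158)

One sweep:
  x1 = (-11 - (3)·-2.300) / (4) = -1.025
  x2 = (-12 - (2)·-2.525) / (6) = -1.158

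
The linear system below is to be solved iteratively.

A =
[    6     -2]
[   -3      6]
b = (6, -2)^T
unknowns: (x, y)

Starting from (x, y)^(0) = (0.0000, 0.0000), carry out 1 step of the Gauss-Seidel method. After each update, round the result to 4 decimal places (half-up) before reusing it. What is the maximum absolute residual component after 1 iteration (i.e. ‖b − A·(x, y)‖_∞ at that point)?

Iteration 1:
  x = (6 - (-2)·0.0000) / (6) = 1.0000
  y = (-2 - (-3)·1.0000) / (6) = 0.1667
Residual b − A·x = (0.3334, -0.0002); ∞-norm = 0.3334

0.3334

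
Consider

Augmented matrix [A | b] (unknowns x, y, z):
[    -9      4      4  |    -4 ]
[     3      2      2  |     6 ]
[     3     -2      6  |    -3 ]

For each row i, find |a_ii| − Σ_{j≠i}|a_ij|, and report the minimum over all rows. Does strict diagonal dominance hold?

row 1: |-9| − (4+4) = 1
row 2: |2| − (3+2) = -3
row 3: |6| − (3+2) = 1
minimum over rows = -3 → not strictly diagonally dominant

-3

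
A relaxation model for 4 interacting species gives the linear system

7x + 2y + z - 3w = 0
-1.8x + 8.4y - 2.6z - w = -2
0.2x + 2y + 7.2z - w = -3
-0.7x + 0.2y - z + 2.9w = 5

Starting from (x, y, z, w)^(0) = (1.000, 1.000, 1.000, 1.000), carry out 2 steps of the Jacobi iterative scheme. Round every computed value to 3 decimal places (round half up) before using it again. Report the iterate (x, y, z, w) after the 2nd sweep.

Iteration 1:
  x = (0 - (2)·1.000 - (1)·1.000 - (-3)·1.000) / (7) = 0.000
  y = (-2 - (-1.8)·1.000 - (-2.6)·1.000 - (-1)·1.000) / (8.4) = 0.405
  z = (-3 - (0.2)·1.000 - (2)·1.000 - (-1)·1.000) / (7.2) = -0.583
  w = (5 - (-0.7)·1.000 - (0.2)·1.000 - (-1)·1.000) / (2.9) = 2.241
Iteration 2:
  x = (0 - (2)·0.405 - (1)·-0.583 - (-3)·2.241) / (7) = 0.928
  y = (-2 - (-1.8)·0.000 - (-2.6)·-0.583 - (-1)·2.241) / (8.4) = -0.152
  z = (-3 - (0.2)·0.000 - (2)·0.405 - (-1)·2.241) / (7.2) = -0.218
  w = (5 - (-0.7)·0.000 - (0.2)·0.405 - (-1)·-0.583) / (2.9) = 1.495

(0.928, -0.152, -0.218, 1.495)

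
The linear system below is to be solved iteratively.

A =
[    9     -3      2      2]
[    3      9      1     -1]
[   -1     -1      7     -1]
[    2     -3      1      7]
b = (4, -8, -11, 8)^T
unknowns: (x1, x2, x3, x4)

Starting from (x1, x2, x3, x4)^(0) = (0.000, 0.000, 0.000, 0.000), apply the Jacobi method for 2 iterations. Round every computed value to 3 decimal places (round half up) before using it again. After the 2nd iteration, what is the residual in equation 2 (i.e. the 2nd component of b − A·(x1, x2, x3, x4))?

Iteration 1:
  x1 = (4 - (-3)·0.000 - (2)·0.000 - (2)·0.000) / (9) = 0.444
  x2 = (-8 - (3)·0.000 - (1)·0.000 - (-1)·0.000) / (9) = -0.889
  x3 = (-11 - (-1)·0.000 - (-1)·0.000 - (-1)·0.000) / (7) = -1.571
  x4 = (8 - (2)·0.000 - (-3)·0.000 - (1)·0.000) / (7) = 1.143
Iteration 2:
  x1 = (4 - (-3)·-0.889 - (2)·-1.571 - (2)·1.143) / (9) = 0.243
  x2 = (-8 - (3)·0.444 - (1)·-1.571 - (-1)·1.143) / (9) = -0.735
  x3 = (-11 - (-1)·0.444 - (-1)·-0.889 - (-1)·1.143) / (7) = -1.472
  x4 = (8 - (2)·0.444 - (-3)·-0.889 - (1)·-1.571) / (7) = 0.859
Residual b − A·x = (0.834, 0.217, -0.329, 0.768)

0.217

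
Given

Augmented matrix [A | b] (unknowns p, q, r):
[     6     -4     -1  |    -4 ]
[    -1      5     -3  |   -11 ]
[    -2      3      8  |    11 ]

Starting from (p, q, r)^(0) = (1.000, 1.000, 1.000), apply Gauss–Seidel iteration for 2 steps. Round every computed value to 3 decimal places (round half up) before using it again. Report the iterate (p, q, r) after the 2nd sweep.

(-1.377, -1.273, 1.508)

Iteration 1:
  p = (-4 - (-4)·1.000 - (-1)·1.000) / (6) = 0.167
  q = (-11 - (-1)·0.167 - (-3)·1.000) / (5) = -1.567
  r = (11 - (-2)·0.167 - (3)·-1.567) / (8) = 2.004
Iteration 2:
  p = (-4 - (-4)·-1.567 - (-1)·2.004) / (6) = -1.377
  q = (-11 - (-1)·-1.377 - (-3)·2.004) / (5) = -1.273
  r = (11 - (-2)·-1.377 - (3)·-1.273) / (8) = 1.508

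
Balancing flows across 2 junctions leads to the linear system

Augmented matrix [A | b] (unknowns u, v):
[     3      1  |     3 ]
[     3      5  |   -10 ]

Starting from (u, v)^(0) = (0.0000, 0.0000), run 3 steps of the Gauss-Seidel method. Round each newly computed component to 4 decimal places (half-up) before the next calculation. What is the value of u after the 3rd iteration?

2.0400

Iteration 1:
  u = (3 - (1)·0.0000) / (3) = 1.0000
  v = (-10 - (3)·1.0000) / (5) = -2.6000
Iteration 2:
  u = (3 - (1)·-2.6000) / (3) = 1.8667
  v = (-10 - (3)·1.8667) / (5) = -3.1200
Iteration 3:
  u = (3 - (1)·-3.1200) / (3) = 2.0400
  v = (-10 - (3)·2.0400) / (5) = -3.2240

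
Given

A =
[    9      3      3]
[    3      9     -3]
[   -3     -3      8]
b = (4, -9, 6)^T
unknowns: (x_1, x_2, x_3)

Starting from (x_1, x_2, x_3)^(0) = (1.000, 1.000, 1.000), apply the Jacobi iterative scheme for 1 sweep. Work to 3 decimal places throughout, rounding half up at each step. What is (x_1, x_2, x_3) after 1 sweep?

Iteration 1:
  x_1 = (4 - (3)·1.000 - (3)·1.000) / (9) = -0.222
  x_2 = (-9 - (3)·1.000 - (-3)·1.000) / (9) = -1.000
  x_3 = (6 - (-3)·1.000 - (-3)·1.000) / (8) = 1.500

(-0.222, -1.000, 1.500)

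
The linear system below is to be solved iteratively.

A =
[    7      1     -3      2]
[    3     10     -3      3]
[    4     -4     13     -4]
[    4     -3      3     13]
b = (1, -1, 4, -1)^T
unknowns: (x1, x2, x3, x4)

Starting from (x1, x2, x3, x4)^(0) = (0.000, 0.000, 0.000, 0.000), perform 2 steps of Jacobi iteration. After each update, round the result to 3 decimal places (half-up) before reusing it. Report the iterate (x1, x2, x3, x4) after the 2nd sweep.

Iteration 1:
  x1 = (1 - (1)·0.000 - (-3)·0.000 - (2)·0.000) / (7) = 0.143
  x2 = (-1 - (3)·0.000 - (-3)·0.000 - (3)·0.000) / (10) = -0.100
  x3 = (4 - (4)·0.000 - (-4)·0.000 - (-4)·0.000) / (13) = 0.308
  x4 = (-1 - (4)·0.000 - (-3)·0.000 - (3)·0.000) / (13) = -0.077
Iteration 2:
  x1 = (1 - (1)·-0.100 - (-3)·0.308 - (2)·-0.077) / (7) = 0.311
  x2 = (-1 - (3)·0.143 - (-3)·0.308 - (3)·-0.077) / (10) = -0.027
  x3 = (4 - (4)·0.143 - (-4)·-0.100 - (-4)·-0.077) / (13) = 0.209
  x4 = (-1 - (4)·0.143 - (-3)·-0.100 - (3)·0.308) / (13) = -0.215

(0.311, -0.027, 0.209, -0.215)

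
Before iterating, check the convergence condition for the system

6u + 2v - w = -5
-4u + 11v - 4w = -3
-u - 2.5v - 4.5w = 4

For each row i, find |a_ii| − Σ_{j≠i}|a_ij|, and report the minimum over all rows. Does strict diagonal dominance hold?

row 1: |6| − (2+1) = 3
row 2: |11| − (4+4) = 3
row 3: |-4.5| − (1+2.5) = 1
minimum over rows = 1 → strictly diagonally dominant (convergence guaranteed)

1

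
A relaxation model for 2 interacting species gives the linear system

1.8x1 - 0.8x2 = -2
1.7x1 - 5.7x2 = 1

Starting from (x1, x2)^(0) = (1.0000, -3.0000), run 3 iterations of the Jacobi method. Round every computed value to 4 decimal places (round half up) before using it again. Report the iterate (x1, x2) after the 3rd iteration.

(-1.5131, -0.4905)

Iteration 1:
  x1 = (-2 - (-0.8)·-3.0000) / (1.8) = -2.4444
  x2 = (1 - (1.7)·1.0000) / (-5.7) = 0.1228
Iteration 2:
  x1 = (-2 - (-0.8)·0.1228) / (1.8) = -1.0565
  x2 = (1 - (1.7)·-2.4444) / (-5.7) = -0.9045
Iteration 3:
  x1 = (-2 - (-0.8)·-0.9045) / (1.8) = -1.5131
  x2 = (1 - (1.7)·-1.0565) / (-5.7) = -0.4905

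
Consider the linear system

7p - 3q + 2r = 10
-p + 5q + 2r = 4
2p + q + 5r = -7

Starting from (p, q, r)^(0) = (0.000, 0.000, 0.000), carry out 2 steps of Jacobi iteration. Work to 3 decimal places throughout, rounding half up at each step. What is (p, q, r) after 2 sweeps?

(2.171, 1.646, -2.132)

Iteration 1:
  p = (10 - (-3)·0.000 - (2)·0.000) / (7) = 1.429
  q = (4 - (-1)·0.000 - (2)·0.000) / (5) = 0.800
  r = (-7 - (2)·0.000 - (1)·0.000) / (5) = -1.400
Iteration 2:
  p = (10 - (-3)·0.800 - (2)·-1.400) / (7) = 2.171
  q = (4 - (-1)·1.429 - (2)·-1.400) / (5) = 1.646
  r = (-7 - (2)·1.429 - (1)·0.800) / (5) = -2.132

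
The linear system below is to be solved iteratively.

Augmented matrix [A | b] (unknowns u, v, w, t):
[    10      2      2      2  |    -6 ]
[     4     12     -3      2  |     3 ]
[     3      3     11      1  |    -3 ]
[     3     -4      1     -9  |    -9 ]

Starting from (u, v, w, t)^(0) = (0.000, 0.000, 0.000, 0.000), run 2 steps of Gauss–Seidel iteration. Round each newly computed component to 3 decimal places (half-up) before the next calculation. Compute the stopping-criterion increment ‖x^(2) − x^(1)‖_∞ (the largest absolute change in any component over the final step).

0.158

Iteration 1:
  u = (-6 - (2)·0.000 - (2)·0.000 - (2)·0.000) / (10) = -0.600
  v = (3 - (4)·-0.600 - (-3)·0.000 - (2)·0.000) / (12) = 0.450
  w = (-3 - (3)·-0.600 - (3)·0.450 - (1)·0.000) / (11) = -0.232
  t = (-9 - (3)·-0.600 - (-4)·0.450 - (1)·-0.232) / (-9) = 0.574
Iteration 2:
  u = (-6 - (2)·0.450 - (2)·-0.232 - (2)·0.574) / (10) = -0.758
  v = (3 - (4)·-0.758 - (-3)·-0.232 - (2)·0.574) / (12) = 0.349
  w = (-3 - (3)·-0.758 - (3)·0.349 - (1)·0.574) / (11) = -0.213
  t = (-9 - (3)·-0.758 - (-4)·0.349 - (1)·-0.213) / (-9) = 0.569
Change: (-0.158, -0.101, 0.019, -0.005) → max |·| = 0.158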